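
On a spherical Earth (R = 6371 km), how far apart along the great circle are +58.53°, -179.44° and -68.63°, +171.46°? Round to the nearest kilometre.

14159 km

Δλ = 171.46 − -179.44 = 350.90°; wrapped into (−180°, 180°]: -9.10°.
Δφ = -68.63 − 58.53 = -127.16°.
a = sin²(Δφ/2) + cos φ₁ · cos φ₂ · sin²(Δλ/2) = 0.803219.
c = 2·atan2(√a, √(1−a)) = 2.22237 rad → d = 6371·c ≈ 14158.71 km.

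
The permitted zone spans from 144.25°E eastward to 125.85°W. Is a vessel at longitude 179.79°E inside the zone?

Band width going east from +144.25° to -125.85°: ((-125.85 − 144.25) mod 360) = 89.90°.
Offset of +179.79° east of the west edge: ((179.79 − 144.25) mod 360) = 35.54°.
35.54° ≤ 89.90° ⇒ inside.

Yes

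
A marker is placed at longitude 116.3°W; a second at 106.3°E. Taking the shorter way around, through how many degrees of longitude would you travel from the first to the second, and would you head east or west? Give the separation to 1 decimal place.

Raw difference: 106.3 − -116.3 = 222.6°.
Normalise into (−180°, 180°]: 222.6° − 360° = -137.4°.
Negative ⇒ the second point lies to the west; separation 137.4°.

137.4° west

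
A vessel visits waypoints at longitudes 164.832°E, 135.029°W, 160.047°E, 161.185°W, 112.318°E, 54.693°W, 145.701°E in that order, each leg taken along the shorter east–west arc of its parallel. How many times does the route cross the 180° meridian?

5

Leg 1: +164.832° → -135.029°, shortest Δλ = 60.139° (east) — crosses 180°.
Leg 2: -135.029° → +160.047°, shortest Δλ = -64.924° (west) — crosses 180°.
Leg 3: +160.047° → -161.185°, shortest Δλ = 38.768° (east) — crosses 180°.
Leg 4: -161.185° → +112.318°, shortest Δλ = -86.497° (west) — crosses 180°.
Leg 5: +112.318° → -54.693°, shortest Δλ = -167.011° (west) — does not cross 180°.
Leg 6: -54.693° → +145.701°, shortest Δλ = -159.606° (west) — crosses 180°.
Total crossings: 5.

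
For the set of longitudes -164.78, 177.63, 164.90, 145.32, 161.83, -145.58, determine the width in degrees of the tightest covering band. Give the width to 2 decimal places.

69.10°

Sort the longitudes: -164.78°, -145.58°, +145.32°, +161.83°, +164.90°, +177.63°.
Eastward gaps between consecutive values (wrapping around): 19.20°, 290.90°, 16.51°, 3.07°, 12.73°, 17.59°.
Largest gap = 290.90° ⇒ minimal covering band is its complement: 360° − 290.90° = 69.10°.
Band runs from +145.32° eastward to -145.58°, crossing the antimeridian.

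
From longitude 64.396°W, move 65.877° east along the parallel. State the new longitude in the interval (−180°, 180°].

Start at -64.396°; shift +65.877° → +1.481°.
+1.481° already lies in (−180°, 180°].

1.481°E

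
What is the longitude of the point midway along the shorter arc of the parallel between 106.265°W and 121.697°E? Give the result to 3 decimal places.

Signed shortest Δλ from -106.265° to +121.697° is -132.038°.
Midpoint longitude = -106.265° + (-132.038°)/2 = -106.265° − 66.019° = -172.284°.
(The naïve average (-106.265 + +121.697)/2 = 7.716° is on the wrong side of the globe.)

172.284°W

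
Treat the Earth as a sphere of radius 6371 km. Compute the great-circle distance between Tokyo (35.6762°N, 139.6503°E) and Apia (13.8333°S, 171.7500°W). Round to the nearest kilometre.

Δλ = -171.7500 − 139.6503 = -311.4003°; wrapped into (−180°, 180°]: 48.5997°.
Δφ = -13.8333 − 35.6762 = -49.5095°.
a = sin²(Δφ/2) + cos φ₁ · cos φ₂ · sin²(Δλ/2) = 0.308910.
c = 2·atan2(√a, √(1−a)) = 1.17864 rad → d = 6371·c ≈ 7509.13 km.

7509 km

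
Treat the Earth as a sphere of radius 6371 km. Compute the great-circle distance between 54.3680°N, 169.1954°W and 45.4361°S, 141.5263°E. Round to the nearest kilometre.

12032 km

Δλ = 141.5263 − -169.1954 = 310.7217°; wrapped into (−180°, 180°]: -49.2783°.
Δφ = -45.4361 − 54.3680 = -99.8041°.
a = sin²(Δφ/2) + cos φ₁ · cos φ₂ · sin²(Δλ/2) = 0.656192.
c = 2·atan2(√a, √(1−a)) = 1.88850 rad → d = 6371·c ≈ 12031.62 km.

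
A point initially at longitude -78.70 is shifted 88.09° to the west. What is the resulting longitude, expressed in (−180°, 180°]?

-166.79°

Start at -78.70°; shift −88.09° → -166.79°.
-166.79° already lies in (−180°, 180°].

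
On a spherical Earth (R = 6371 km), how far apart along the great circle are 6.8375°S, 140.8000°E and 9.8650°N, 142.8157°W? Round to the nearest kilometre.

Δλ = -142.8157 − 140.8000 = -283.6157°; wrapped into (−180°, 180°]: 76.3843°.
Δφ = 9.8650 − -6.8375 = 16.7025°.
a = sin²(Δφ/2) + cos φ₁ · cos φ₂ · sin²(Δλ/2) = 0.395059.
c = 2·atan2(√a, √(1−a)) = 1.35934 rad → d = 6371·c ≈ 8660.37 km.

8660 km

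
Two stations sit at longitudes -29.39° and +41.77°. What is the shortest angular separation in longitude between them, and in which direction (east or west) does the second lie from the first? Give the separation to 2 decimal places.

Raw difference: 41.77 − -29.39 = 71.16°.
Normalise into (−180°, 180°]: 71.16° stays 71.16°.
Positive ⇒ the second point lies to the east; separation 71.16°.

71.16° east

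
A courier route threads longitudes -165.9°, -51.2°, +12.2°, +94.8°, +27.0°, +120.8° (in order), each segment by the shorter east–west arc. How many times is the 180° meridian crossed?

Leg 1: -165.9° → -51.2°, shortest Δλ = 114.7° (east) — does not cross 180°.
Leg 2: -51.2° → +12.2°, shortest Δλ = 63.4° (east) — does not cross 180°.
Leg 3: +12.2° → +94.8°, shortest Δλ = 82.6° (east) — does not cross 180°.
Leg 4: +94.8° → +27.0°, shortest Δλ = -67.8° (west) — does not cross 180°.
Leg 5: +27.0° → +120.8°, shortest Δλ = 93.8° (east) — does not cross 180°.
Total crossings: 0.

0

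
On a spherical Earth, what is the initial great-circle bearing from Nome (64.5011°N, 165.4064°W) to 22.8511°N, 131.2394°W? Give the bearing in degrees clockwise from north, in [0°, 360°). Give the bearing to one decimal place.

Δλ = -131.2394 − -165.4064 = 34.1670°.
θ = atan2( sin Δλ · cos φ₂ , cos φ₁ · sin φ₂ − sin φ₁ · cos φ₂ · cos Δλ )
  = atan2(0.51753, -0.52102) = 135.193° → normalised to [0°, 360°): 135.193°.

135.2°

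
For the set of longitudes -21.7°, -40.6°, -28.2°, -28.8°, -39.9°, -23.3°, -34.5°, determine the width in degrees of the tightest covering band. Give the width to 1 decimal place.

Sort the longitudes: -40.6°, -39.9°, -34.5°, -28.8°, -28.2°, -23.3°, -21.7°.
Eastward gaps between consecutive values (wrapping around): 0.7°, 5.4°, 5.7°, 0.6°, 4.9°, 1.6°, 341.1°.
Largest gap = 341.1° ⇒ minimal covering band is its complement: 360° − 341.1° = 18.9°.
Band runs from -40.6° eastward to -21.7°.

18.9°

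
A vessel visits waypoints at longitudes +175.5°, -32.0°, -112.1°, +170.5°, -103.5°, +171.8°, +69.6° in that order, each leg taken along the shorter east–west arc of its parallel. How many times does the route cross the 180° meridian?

Leg 1: +175.5° → -32.0°, shortest Δλ = 152.5° (east) — crosses 180°.
Leg 2: -32.0° → -112.1°, shortest Δλ = -80.1° (west) — does not cross 180°.
Leg 3: -112.1° → +170.5°, shortest Δλ = -77.4° (west) — crosses 180°.
Leg 4: +170.5° → -103.5°, shortest Δλ = 86.0° (east) — crosses 180°.
Leg 5: -103.5° → +171.8°, shortest Δλ = -84.7° (west) — crosses 180°.
Leg 6: +171.8° → +69.6°, shortest Δλ = -102.2° (west) — does not cross 180°.
Total crossings: 4.

4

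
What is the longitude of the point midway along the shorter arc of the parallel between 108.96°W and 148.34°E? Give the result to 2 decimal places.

160.31°W

Signed shortest Δλ from -108.96° to +148.34° is -102.70°.
Midpoint longitude = -108.96° + (-102.70°)/2 = -108.96° − 51.35° = -160.31°.
(The naïve average (-108.96 + +148.34)/2 = 19.69° is on the wrong side of the globe.)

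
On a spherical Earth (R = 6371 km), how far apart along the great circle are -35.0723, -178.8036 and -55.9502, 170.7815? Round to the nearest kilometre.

Δλ = 170.7815 − -178.8036 = 349.5851°; wrapped into (−180°, 180°]: -10.4149°.
Δφ = -55.9502 − -35.0723 = -20.8779°.
a = sin²(Δφ/2) + cos φ₁ · cos φ₂ · sin²(Δλ/2) = 0.036604.
c = 2·atan2(√a, √(1−a)) = 0.38502 rad → d = 6371·c ≈ 2452.94 km.

2453 km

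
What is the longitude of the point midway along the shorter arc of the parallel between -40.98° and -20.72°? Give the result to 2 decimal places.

Signed shortest Δλ from -40.98° to -20.72° is +20.26°.
Midpoint longitude = -40.98° + (+20.26°)/2 = -40.98° + 10.13° = -30.85°.

-30.85°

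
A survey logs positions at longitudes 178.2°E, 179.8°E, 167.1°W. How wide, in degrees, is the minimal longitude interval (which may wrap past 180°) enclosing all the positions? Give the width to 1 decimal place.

Sort the longitudes: -167.1°, +178.2°, +179.8°.
Eastward gaps between consecutive values (wrapping around): 345.3°, 1.6°, 13.1°.
Largest gap = 345.3° ⇒ minimal covering band is its complement: 360° − 345.3° = 14.7°.
Band runs from +178.2° eastward to -167.1°, crossing the antimeridian.

14.7°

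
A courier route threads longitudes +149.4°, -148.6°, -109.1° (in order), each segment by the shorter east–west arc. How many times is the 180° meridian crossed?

1

Leg 1: +149.4° → -148.6°, shortest Δλ = 62.0° (east) — crosses 180°.
Leg 2: -148.6° → -109.1°, shortest Δλ = 39.5° (east) — does not cross 180°.
Total crossings: 1.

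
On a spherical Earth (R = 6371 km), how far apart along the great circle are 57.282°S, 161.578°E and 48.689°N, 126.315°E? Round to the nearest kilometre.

12222 km

Δλ = 126.315 − 161.578 = -35.263°.
Δφ = 48.689 − -57.282 = 105.971°.
a = sin²(Δφ/2) + cos φ₁ · cos φ₂ · sin²(Δλ/2) = 0.670311.
c = 2·atan2(√a, √(1−a)) = 1.91837 rad → d = 6371·c ≈ 12221.97 km.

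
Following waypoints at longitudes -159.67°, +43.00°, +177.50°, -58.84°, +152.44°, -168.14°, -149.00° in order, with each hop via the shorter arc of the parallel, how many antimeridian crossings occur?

Leg 1: -159.67° → +43.00°, shortest Δλ = -157.33° (west) — crosses 180°.
Leg 2: +43.00° → +177.50°, shortest Δλ = 134.5° (east) — does not cross 180°.
Leg 3: +177.50° → -58.84°, shortest Δλ = 123.66° (east) — crosses 180°.
Leg 4: -58.84° → +152.44°, shortest Δλ = -148.72° (west) — crosses 180°.
Leg 5: +152.44° → -168.14°, shortest Δλ = 39.42° (east) — crosses 180°.
Leg 6: -168.14° → -149.00°, shortest Δλ = 19.14° (east) — does not cross 180°.
Total crossings: 4.

4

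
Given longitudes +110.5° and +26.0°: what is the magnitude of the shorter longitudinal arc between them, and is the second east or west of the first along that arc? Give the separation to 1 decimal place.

Raw difference: 26.0 − 110.5 = -84.5°.
Normalise into (−180°, 180°]: -84.5° stays -84.5°.
Negative ⇒ the second point lies to the west; separation 84.5°.

84.5° west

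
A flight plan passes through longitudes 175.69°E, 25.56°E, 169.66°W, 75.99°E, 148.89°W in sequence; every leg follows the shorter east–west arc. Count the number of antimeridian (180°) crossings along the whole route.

Leg 1: +175.69° → +25.56°, shortest Δλ = -150.13° (west) — does not cross 180°.
Leg 2: +25.56° → -169.66°, shortest Δλ = 164.78° (east) — crosses 180°.
Leg 3: -169.66° → +75.99°, shortest Δλ = -114.35° (west) — crosses 180°.
Leg 4: +75.99° → -148.89°, shortest Δλ = 135.12° (east) — crosses 180°.
Total crossings: 3.

3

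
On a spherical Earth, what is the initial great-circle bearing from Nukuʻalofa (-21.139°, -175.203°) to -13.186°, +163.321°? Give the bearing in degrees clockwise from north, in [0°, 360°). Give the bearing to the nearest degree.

288°

Δλ = 163.321 − -175.203 = 338.524°; wrapped into (−180°, 180°]: -21.476°.
θ = atan2( sin Δλ · cos φ₂ , cos φ₁ · sin φ₂ − sin φ₁ · cos φ₂ · cos Δλ )
  = atan2(-0.35646, 0.11398) = -72.268° → normalised to [0°, 360°): 287.732°.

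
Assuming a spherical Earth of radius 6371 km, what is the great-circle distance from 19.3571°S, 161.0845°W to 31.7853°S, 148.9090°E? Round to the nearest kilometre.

Δλ = 148.9090 − -161.0845 = 309.9935°; wrapped into (−180°, 180°]: -50.0065°.
Δφ = -31.7853 − -19.3571 = -12.4282°.
a = sin²(Δφ/2) + cos φ₁ · cos φ₂ · sin²(Δλ/2) = 0.154990.
c = 2·atan2(√a, √(1−a)) = 0.80928 rad → d = 6371·c ≈ 5155.91 km.

5156 km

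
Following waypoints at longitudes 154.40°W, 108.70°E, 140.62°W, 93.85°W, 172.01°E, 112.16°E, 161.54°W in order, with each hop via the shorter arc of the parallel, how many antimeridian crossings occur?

Leg 1: -154.40° → +108.70°, shortest Δλ = -96.9° (west) — crosses 180°.
Leg 2: +108.70° → -140.62°, shortest Δλ = 110.68° (east) — crosses 180°.
Leg 3: -140.62° → -93.85°, shortest Δλ = 46.77° (east) — does not cross 180°.
Leg 4: -93.85° → +172.01°, shortest Δλ = -94.14° (west) — crosses 180°.
Leg 5: +172.01° → +112.16°, shortest Δλ = -59.85° (west) — does not cross 180°.
Leg 6: +112.16° → -161.54°, shortest Δλ = 86.3° (east) — crosses 180°.
Total crossings: 4.

4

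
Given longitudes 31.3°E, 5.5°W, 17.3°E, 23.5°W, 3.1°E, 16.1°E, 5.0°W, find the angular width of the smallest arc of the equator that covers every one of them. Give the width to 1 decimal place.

Sort the longitudes: -23.5°, -5.5°, -5.0°, +3.1°, +16.1°, +17.3°, +31.3°.
Eastward gaps between consecutive values (wrapping around): 18.0°, 0.5°, 8.1°, 13.0°, 1.2°, 14.0°, 305.2°.
Largest gap = 305.2° ⇒ minimal covering band is its complement: 360° − 305.2° = 54.8°.
Band runs from -23.5° eastward to +31.3°.

54.8°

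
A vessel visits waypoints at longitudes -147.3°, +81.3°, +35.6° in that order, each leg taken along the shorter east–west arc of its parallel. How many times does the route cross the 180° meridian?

Leg 1: -147.3° → +81.3°, shortest Δλ = -131.4° (west) — crosses 180°.
Leg 2: +81.3° → +35.6°, shortest Δλ = -45.7° (west) — does not cross 180°.
Total crossings: 1.

1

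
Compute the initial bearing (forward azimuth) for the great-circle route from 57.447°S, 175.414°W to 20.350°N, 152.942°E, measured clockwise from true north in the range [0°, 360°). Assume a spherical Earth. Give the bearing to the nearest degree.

Δλ = 152.942 − -175.414 = 328.356°; wrapped into (−180°, 180°]: -31.644°.
θ = atan2( sin Δλ · cos φ₂ , cos φ₁ · sin φ₂ − sin φ₁ · cos φ₂ · cos Δλ )
  = atan2(-0.49189, 0.85991) = -29.771° → normalised to [0°, 360°): 330.229°.

330°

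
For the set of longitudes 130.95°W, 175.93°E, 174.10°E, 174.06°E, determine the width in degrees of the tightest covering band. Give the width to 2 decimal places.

Sort the longitudes: -130.95°, +174.06°, +174.10°, +175.93°.
Eastward gaps between consecutive values (wrapping around): 305.01°, 0.04°, 1.83°, 53.12°.
Largest gap = 305.01° ⇒ minimal covering band is its complement: 360° − 305.01° = 54.99°.
Band runs from +174.06° eastward to -130.95°, crossing the antimeridian.

54.99°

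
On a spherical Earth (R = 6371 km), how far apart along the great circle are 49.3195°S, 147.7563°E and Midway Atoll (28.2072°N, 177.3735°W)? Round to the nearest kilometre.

Δλ = -177.3735 − 147.7563 = -325.1298°; wrapped into (−180°, 180°]: 34.8702°.
Δφ = 28.2072 − -49.3195 = 77.5267°.
a = sin²(Δφ/2) + cos φ₁ · cos φ₂ · sin²(Δλ/2) = 0.443577.
c = 2·atan2(√a, √(1−a)) = 1.45771 rad → d = 6371·c ≈ 9287.07 km.

9287 km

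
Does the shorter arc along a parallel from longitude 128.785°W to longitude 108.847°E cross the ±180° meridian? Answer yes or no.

Naïve |108.847 − -128.785| = 237.632° > 180°, so the shorter arc goes the other way round — across 180°.
Signed shortest Δλ = ((108.847 − -128.785 + 180) mod 360) − 180 = -122.368°.
Going west by 122.368° from -128.785° passes through 180° before reaching +108.847°.

Yes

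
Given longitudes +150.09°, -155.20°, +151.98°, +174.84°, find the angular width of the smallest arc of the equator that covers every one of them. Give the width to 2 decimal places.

54.71°

Sort the longitudes: -155.20°, +150.09°, +151.98°, +174.84°.
Eastward gaps between consecutive values (wrapping around): 305.29°, 1.89°, 22.86°, 29.96°.
Largest gap = 305.29° ⇒ minimal covering band is its complement: 360° − 305.29° = 54.71°.
Band runs from +150.09° eastward to -155.20°, crossing the antimeridian.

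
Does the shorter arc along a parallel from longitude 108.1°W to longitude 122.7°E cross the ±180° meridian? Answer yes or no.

Yes

Naïve |122.7 − -108.1| = 230.8° > 180°, so the shorter arc goes the other way round — across 180°.
Signed shortest Δλ = ((122.7 − -108.1 + 180) mod 360) − 180 = -129.2°.
Going west by 129.2° from -108.1° passes through 180° before reaching +122.7°.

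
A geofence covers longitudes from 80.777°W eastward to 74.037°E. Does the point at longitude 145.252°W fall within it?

No

Band width going east from -80.777° to +74.037°: ((74.037 − -80.777) mod 360) = 154.814°.
Offset of -145.252° east of the west edge: ((-145.252 − -80.777) mod 360) = 295.525°.
295.525° > 154.814° ⇒ outside.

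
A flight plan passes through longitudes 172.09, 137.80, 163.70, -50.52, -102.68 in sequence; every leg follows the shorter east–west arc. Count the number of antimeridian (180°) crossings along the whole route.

1

Leg 1: +172.09° → +137.80°, shortest Δλ = -34.29° (west) — does not cross 180°.
Leg 2: +137.80° → +163.70°, shortest Δλ = 25.9° (east) — does not cross 180°.
Leg 3: +163.70° → -50.52°, shortest Δλ = 145.78° (east) — crosses 180°.
Leg 4: -50.52° → -102.68°, shortest Δλ = -52.16° (west) — does not cross 180°.
Total crossings: 1.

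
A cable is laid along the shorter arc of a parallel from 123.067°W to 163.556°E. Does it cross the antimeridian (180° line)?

Yes

Naïve |163.556 − -123.067| = 286.623° > 180°, so the shorter arc goes the other way round — across 180°.
Signed shortest Δλ = ((163.556 − -123.067 + 180) mod 360) − 180 = -73.377°.
Going west by 73.377° from -123.067° passes through 180° before reaching +163.556°.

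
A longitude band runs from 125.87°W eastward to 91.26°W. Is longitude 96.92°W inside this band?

Band width going east from -125.87° to -91.26°: ((-91.26 − -125.87) mod 360) = 34.61°.
Offset of -96.92° east of the west edge: ((-96.92 − -125.87) mod 360) = 28.95°.
28.95° ≤ 34.61° ⇒ inside.

Yes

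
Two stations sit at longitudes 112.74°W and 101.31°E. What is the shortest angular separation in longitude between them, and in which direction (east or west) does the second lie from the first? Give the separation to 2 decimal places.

Raw difference: 101.31 − -112.74 = 214.05°.
Normalise into (−180°, 180°]: 214.05° − 360° = -145.95°.
Negative ⇒ the second point lies to the west; separation 145.95°.

145.95° west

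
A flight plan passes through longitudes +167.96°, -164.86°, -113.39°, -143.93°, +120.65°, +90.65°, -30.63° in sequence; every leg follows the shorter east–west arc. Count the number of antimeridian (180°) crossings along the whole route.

Leg 1: +167.96° → -164.86°, shortest Δλ = 27.18° (east) — crosses 180°.
Leg 2: -164.86° → -113.39°, shortest Δλ = 51.47° (east) — does not cross 180°.
Leg 3: -113.39° → -143.93°, shortest Δλ = -30.54° (west) — does not cross 180°.
Leg 4: -143.93° → +120.65°, shortest Δλ = -95.42° (west) — crosses 180°.
Leg 5: +120.65° → +90.65°, shortest Δλ = -30.0° (west) — does not cross 180°.
Leg 6: +90.65° → -30.63°, shortest Δλ = -121.28° (west) — does not cross 180°.
Total crossings: 2.

2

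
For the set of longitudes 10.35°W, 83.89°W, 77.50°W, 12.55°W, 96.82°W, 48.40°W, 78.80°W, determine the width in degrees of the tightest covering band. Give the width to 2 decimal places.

Sort the longitudes: -96.82°, -83.89°, -78.80°, -77.50°, -48.40°, -12.55°, -10.35°.
Eastward gaps between consecutive values (wrapping around): 12.93°, 5.09°, 1.30°, 29.10°, 35.85°, 2.20°, 273.53°.
Largest gap = 273.53° ⇒ minimal covering band is its complement: 360° − 273.53° = 86.47°.
Band runs from -96.82° eastward to -10.35°.

86.47°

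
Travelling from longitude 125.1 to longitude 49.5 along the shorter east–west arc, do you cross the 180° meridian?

Signed shortest Δλ = ((49.5 − 125.1 + 180) mod 360) − 180 = -75.6°.
Going west by 75.6° from +125.1° reaches +49.5° without touching 180°.

No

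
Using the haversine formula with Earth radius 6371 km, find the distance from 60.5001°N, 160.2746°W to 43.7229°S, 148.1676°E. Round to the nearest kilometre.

Δλ = 148.1676 − -160.2746 = 308.4422°; wrapped into (−180°, 180°]: -51.5578°.
Δφ = -43.7229 − 60.5001 = -104.2230°.
a = sin²(Δφ/2) + cos φ₁ · cos φ₂ · sin²(Δλ/2) = 0.690156.
c = 2·atan2(√a, √(1−a)) = 1.96093 rad → d = 6371·c ≈ 12493.09 km.

12493 km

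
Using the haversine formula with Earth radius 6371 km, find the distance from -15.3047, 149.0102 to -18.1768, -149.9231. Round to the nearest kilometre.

Δλ = -149.9231 − 149.0102 = -298.9333°; wrapped into (−180°, 180°]: 61.0667°.
Δφ = -18.1768 − -15.3047 = -2.8721°.
a = sin²(Δφ/2) + cos φ₁ · cos φ₂ · sin²(Δλ/2) = 0.237156.
c = 2·atan2(√a, √(1−a)) = 1.01727 rad → d = 6371·c ≈ 6481.04 km.

6481 km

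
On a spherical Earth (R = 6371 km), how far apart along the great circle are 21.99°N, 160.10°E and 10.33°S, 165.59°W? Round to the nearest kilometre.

5188 km

Δλ = -165.59 − 160.10 = -325.69°; wrapped into (−180°, 180°]: 34.31°.
Δφ = -10.33 − 21.99 = -32.32°.
a = sin²(Δφ/2) + cos φ₁ · cos φ₂ · sin²(Δλ/2) = 0.156826.
c = 2·atan2(√a, √(1−a)) = 0.81434 rad → d = 6371·c ≈ 5188.16 km.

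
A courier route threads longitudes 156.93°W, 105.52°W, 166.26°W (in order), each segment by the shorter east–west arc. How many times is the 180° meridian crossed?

0

Leg 1: -156.93° → -105.52°, shortest Δλ = 51.41° (east) — does not cross 180°.
Leg 2: -105.52° → -166.26°, shortest Δλ = -60.74° (west) — does not cross 180°.
Total crossings: 0.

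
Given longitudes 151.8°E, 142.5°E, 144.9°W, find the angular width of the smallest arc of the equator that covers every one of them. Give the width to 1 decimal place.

Sort the longitudes: -144.9°, +142.5°, +151.8°.
Eastward gaps between consecutive values (wrapping around): 287.4°, 9.3°, 63.3°.
Largest gap = 287.4° ⇒ minimal covering band is its complement: 360° − 287.4° = 72.6°.
Band runs from +142.5° eastward to -144.9°, crossing the antimeridian.

72.6°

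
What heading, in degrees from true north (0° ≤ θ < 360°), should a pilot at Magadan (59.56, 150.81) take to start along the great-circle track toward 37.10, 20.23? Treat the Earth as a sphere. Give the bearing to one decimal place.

Δλ = 20.23 − 150.81 = -130.58°.
θ = atan2( sin Δλ · cos φ₂ , cos φ₁ · sin φ₂ − sin φ₁ · cos φ₂ · cos Δλ )
  = atan2(-0.60576, 0.75293) = -38.818° → normalised to [0°, 360°): 321.182°.

321.2°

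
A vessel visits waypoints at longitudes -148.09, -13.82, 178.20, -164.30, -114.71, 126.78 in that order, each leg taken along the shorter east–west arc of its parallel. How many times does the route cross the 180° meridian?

3

Leg 1: -148.09° → -13.82°, shortest Δλ = 134.27° (east) — does not cross 180°.
Leg 2: -13.82° → +178.20°, shortest Δλ = -167.98° (west) — crosses 180°.
Leg 3: +178.20° → -164.30°, shortest Δλ = 17.5° (east) — crosses 180°.
Leg 4: -164.30° → -114.71°, shortest Δλ = 49.59° (east) — does not cross 180°.
Leg 5: -114.71° → +126.78°, shortest Δλ = -118.51° (west) — crosses 180°.
Total crossings: 3.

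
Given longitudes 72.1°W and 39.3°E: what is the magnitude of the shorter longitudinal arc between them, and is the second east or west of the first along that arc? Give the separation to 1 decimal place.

111.4° east

Raw difference: 39.3 − -72.1 = 111.4°.
Normalise into (−180°, 180°]: 111.4° stays 111.4°.
Positive ⇒ the second point lies to the east; separation 111.4°.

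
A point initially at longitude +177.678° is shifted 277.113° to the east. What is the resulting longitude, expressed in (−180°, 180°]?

Start at +177.678°; shift +277.113° → +454.791°.
+454.791° lies outside (−180°, 180°]; subtract 360° → +94.791°.

+94.791°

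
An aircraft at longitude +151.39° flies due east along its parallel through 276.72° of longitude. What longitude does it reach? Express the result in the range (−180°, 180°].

+68.11°

Start at +151.39°; shift +276.72° → +428.11°.
+428.11° lies outside (−180°, 180°]; subtract 360° → +68.11°.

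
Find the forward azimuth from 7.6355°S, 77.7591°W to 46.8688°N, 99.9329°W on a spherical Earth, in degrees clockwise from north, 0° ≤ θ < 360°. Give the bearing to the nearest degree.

Δλ = -99.9329 − -77.7591 = -22.1738°.
θ = atan2( sin Δλ · cos φ₂ , cos φ₁ · sin φ₂ − sin φ₁ · cos φ₂ · cos Δλ )
  = atan2(-0.25803, 0.80744) = -17.722° → normalised to [0°, 360°): 342.278°.

342°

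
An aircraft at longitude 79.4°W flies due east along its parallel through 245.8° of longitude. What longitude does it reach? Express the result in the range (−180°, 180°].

Start at -79.4°; shift +245.8° → +166.4°.
+166.4° already lies in (−180°, 180°].

166.4°E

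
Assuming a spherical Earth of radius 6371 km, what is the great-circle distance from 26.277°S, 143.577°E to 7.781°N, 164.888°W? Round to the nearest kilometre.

Δλ = -164.888 − 143.577 = -308.465°; wrapped into (−180°, 180°]: 51.535°.
Δφ = 7.781 − -26.277 = 34.058°.
a = sin²(Δφ/2) + cos φ₁ · cos φ₂ · sin²(Δλ/2) = 0.253657.
c = 2·atan2(√a, √(1−a)) = 1.05562 rad → d = 6371·c ≈ 6725.38 km.

6725 km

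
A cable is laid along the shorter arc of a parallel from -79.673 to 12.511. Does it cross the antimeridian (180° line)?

No

Signed shortest Δλ = ((12.511 − -79.673 + 180) mod 360) − 180 = 92.184°.
Going east by 92.184° from -79.673° reaches +12.511° without touching 180°.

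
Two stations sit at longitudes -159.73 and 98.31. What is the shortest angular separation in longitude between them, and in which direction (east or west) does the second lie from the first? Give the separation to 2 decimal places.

101.96° west

Raw difference: 98.31 − -159.73 = 258.04°.
Normalise into (−180°, 180°]: 258.04° − 360° = -101.96°.
Negative ⇒ the second point lies to the west; separation 101.96°.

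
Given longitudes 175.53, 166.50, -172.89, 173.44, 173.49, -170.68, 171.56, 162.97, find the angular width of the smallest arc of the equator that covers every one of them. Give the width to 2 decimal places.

Sort the longitudes: -172.89°, -170.68°, +162.97°, +166.50°, +171.56°, +173.44°, +173.49°, +175.53°.
Eastward gaps between consecutive values (wrapping around): 2.21°, 333.65°, 3.53°, 5.06°, 1.88°, 0.05°, 2.04°, 11.58°.
Largest gap = 333.65° ⇒ minimal covering band is its complement: 360° − 333.65° = 26.35°.
Band runs from +162.97° eastward to -170.68°, crossing the antimeridian.

26.35°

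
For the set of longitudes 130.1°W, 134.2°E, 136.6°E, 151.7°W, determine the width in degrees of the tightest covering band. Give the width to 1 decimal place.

Sort the longitudes: -151.7°, -130.1°, +134.2°, +136.6°.
Eastward gaps between consecutive values (wrapping around): 21.6°, 264.3°, 2.4°, 71.7°.
Largest gap = 264.3° ⇒ minimal covering band is its complement: 360° − 264.3° = 95.7°.
Band runs from +134.2° eastward to -130.1°, crossing the antimeridian.

95.7°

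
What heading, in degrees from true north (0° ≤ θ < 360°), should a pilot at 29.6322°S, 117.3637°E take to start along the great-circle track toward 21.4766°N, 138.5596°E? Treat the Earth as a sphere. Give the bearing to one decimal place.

Δλ = 138.5596 − 117.3637 = 21.1959°.
θ = atan2( sin Δλ · cos φ₂ , cos φ₁ · sin φ₂ − sin φ₁ · cos φ₂ · cos Δλ )
  = atan2(0.33645, 0.74721) = 24.241° → normalised to [0°, 360°): 24.241°.

24.2°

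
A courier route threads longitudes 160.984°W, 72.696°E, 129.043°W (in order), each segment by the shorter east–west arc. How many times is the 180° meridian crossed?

Leg 1: -160.984° → +72.696°, shortest Δλ = -126.32° (west) — crosses 180°.
Leg 2: +72.696° → -129.043°, shortest Δλ = 158.261° (east) — crosses 180°.
Total crossings: 2.

2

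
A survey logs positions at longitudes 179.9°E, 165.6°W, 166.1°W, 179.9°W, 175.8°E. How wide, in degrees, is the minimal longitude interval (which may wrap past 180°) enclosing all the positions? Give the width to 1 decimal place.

18.6°

Sort the longitudes: -179.9°, -166.1°, -165.6°, +175.8°, +179.9°.
Eastward gaps between consecutive values (wrapping around): 13.8°, 0.5°, 341.4°, 4.1°, 0.2°.
Largest gap = 341.4° ⇒ minimal covering band is its complement: 360° − 341.4° = 18.6°.
Band runs from +175.8° eastward to -165.6°, crossing the antimeridian.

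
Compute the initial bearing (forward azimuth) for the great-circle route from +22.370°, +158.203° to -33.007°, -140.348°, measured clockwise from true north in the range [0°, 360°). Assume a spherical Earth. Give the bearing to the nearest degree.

Δλ = -140.348 − 158.203 = -298.551°; wrapped into (−180°, 180°]: 61.449°.
θ = atan2( sin Δλ · cos φ₂ , cos φ₁ · sin φ₂ − sin φ₁ · cos φ₂ · cos Δλ )
  = atan2(0.73662, -0.65629) = 131.699° → normalised to [0°, 360°): 131.699°.

132°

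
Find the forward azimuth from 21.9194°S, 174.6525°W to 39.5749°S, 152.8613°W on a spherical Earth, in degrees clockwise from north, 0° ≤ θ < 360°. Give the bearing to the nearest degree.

Δλ = -152.8613 − -174.6525 = 21.7912°.
θ = atan2( sin Δλ · cos φ₂ , cos φ₁ · sin φ₂ − sin φ₁ · cos φ₂ · cos Δλ )
  = atan2(0.28614, -0.32385) = 138.538° → normalised to [0°, 360°): 138.538°.

139°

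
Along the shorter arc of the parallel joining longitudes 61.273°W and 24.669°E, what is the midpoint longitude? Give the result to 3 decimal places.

18.302°W

Signed shortest Δλ from -61.273° to +24.669° is +85.942°.
Midpoint longitude = -61.273° + (+85.942°)/2 = -61.273° + 42.971° = -18.302°.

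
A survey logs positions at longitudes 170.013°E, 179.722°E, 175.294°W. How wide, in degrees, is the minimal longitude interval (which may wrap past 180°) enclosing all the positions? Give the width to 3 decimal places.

14.693°

Sort the longitudes: -175.294°, +170.013°, +179.722°.
Eastward gaps between consecutive values (wrapping around): 345.307°, 9.709°, 4.984°.
Largest gap = 345.307° ⇒ minimal covering band is its complement: 360° − 345.307° = 14.693°.
Band runs from +170.013° eastward to -175.294°, crossing the antimeridian.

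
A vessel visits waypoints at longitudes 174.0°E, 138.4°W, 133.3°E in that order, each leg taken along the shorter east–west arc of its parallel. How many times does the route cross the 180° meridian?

2

Leg 1: +174.0° → -138.4°, shortest Δλ = 47.6° (east) — crosses 180°.
Leg 2: -138.4° → +133.3°, shortest Δλ = -88.3° (west) — crosses 180°.
Total crossings: 2.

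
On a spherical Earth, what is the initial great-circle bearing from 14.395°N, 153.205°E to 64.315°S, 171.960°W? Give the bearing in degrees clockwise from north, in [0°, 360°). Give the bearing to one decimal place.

165.6°

Δλ = -171.960 − 153.205 = -325.165°; wrapped into (−180°, 180°]: 34.835°.
θ = atan2( sin Δλ · cos φ₂ , cos φ₁ · sin φ₂ − sin φ₁ · cos φ₂ · cos Δλ )
  = atan2(0.24758, -0.96134) = 165.558° → normalised to [0°, 360°): 165.558°.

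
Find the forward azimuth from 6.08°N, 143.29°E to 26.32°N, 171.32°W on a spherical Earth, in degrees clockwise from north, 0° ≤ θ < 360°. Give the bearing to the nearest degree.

60°

Δλ = -171.32 − 143.29 = -314.61°; wrapped into (−180°, 180°]: 45.39°.
θ = atan2( sin Δλ · cos φ₂ , cos φ₁ · sin φ₂ − sin φ₁ · cos φ₂ · cos Δλ )
  = atan2(0.63810, 0.37422) = 59.610° → normalised to [0°, 360°): 59.610°.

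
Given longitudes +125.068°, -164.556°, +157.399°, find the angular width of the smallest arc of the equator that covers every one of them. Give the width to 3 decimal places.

Sort the longitudes: -164.556°, +125.068°, +157.399°.
Eastward gaps between consecutive values (wrapping around): 289.624°, 32.331°, 38.045°.
Largest gap = 289.624° ⇒ minimal covering band is its complement: 360° − 289.624° = 70.376°.
Band runs from +125.068° eastward to -164.556°, crossing the antimeridian.

70.376°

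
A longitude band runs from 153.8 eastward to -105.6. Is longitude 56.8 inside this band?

Band width going east from +153.8° to -105.6°: ((-105.6 − 153.8) mod 360) = 100.6°.
Offset of +56.8° east of the west edge: ((56.8 − 153.8) mod 360) = 263.0°.
263.0° > 100.6° ⇒ outside.

No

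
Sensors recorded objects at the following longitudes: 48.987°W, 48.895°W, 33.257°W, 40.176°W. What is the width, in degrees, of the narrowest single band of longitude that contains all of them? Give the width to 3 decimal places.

15.730°

Sort the longitudes: -48.987°, -48.895°, -40.176°, -33.257°.
Eastward gaps between consecutive values (wrapping around): 0.092°, 8.719°, 6.919°, 344.270°.
Largest gap = 344.270° ⇒ minimal covering band is its complement: 360° − 344.270° = 15.730°.
Band runs from -48.987° eastward to -33.257°.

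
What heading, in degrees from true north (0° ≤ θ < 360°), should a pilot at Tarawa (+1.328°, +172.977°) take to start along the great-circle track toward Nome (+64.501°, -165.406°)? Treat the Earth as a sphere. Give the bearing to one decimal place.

Δλ = -165.406 − 172.977 = -338.383°; wrapped into (−180°, 180°]: 21.617°.
θ = atan2( sin Δλ · cos φ₂ , cos φ₁ · sin φ₂ − sin φ₁ · cos φ₂ · cos Δλ )
  = atan2(0.15859, 0.89307) = 10.070° → normalised to [0°, 360°): 10.070°.

10.1°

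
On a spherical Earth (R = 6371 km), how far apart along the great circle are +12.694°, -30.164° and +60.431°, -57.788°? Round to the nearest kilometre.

Δλ = -57.788 − -30.164 = -27.624°.
Δφ = 60.431 − 12.694 = 47.737°.
a = sin²(Δφ/2) + cos φ₁ · cos φ₂ · sin²(Δλ/2) = 0.191171.
c = 2·atan2(√a, √(1−a)) = 0.90503 rad → d = 6371·c ≈ 5765.97 km.

5766 km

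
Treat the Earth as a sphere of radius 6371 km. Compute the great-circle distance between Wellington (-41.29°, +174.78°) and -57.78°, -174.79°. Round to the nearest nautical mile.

1067 nmi

Δλ = -174.79 − 174.78 = -349.57°; wrapped into (−180°, 180°]: 10.43°.
Δφ = -57.78 − -41.29 = -16.49°.
a = sin²(Δφ/2) + cos φ₁ · cos φ₂ · sin²(Δλ/2) = 0.023875.
c = 2·atan2(√a, √(1−a)) = 0.31027 rad → d = 6371·c ≈ 1976.76 km ≈ 1067.36 nmi.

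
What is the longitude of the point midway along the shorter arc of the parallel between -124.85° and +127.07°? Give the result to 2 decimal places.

-178.89°

Signed shortest Δλ from -124.85° to +127.07° is -108.08°.
Midpoint longitude = -124.85° + (-108.08°)/2 = -124.85° − 54.04° = -178.89°.
(The naïve average (-124.85 + +127.07)/2 = 1.11° is on the wrong side of the globe.)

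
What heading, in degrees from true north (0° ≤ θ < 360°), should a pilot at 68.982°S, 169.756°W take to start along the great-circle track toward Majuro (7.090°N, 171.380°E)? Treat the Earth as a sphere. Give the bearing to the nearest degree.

341°

Δλ = 171.380 − -169.756 = 341.136°; wrapped into (−180°, 180°]: -18.864°.
θ = atan2( sin Δλ · cos φ₂ , cos φ₁ · sin φ₂ − sin φ₁ · cos φ₂ · cos Δλ )
  = atan2(-0.32085, 0.92084) = -19.210° → normalised to [0°, 360°): 340.790°.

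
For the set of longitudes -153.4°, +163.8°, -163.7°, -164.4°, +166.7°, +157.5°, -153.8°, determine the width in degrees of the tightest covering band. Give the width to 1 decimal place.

Sort the longitudes: -164.4°, -163.7°, -153.8°, -153.4°, +157.5°, +163.8°, +166.7°.
Eastward gaps between consecutive values (wrapping around): 0.7°, 9.9°, 0.4°, 310.9°, 6.3°, 2.9°, 28.9°.
Largest gap = 310.9° ⇒ minimal covering band is its complement: 360° − 310.9° = 49.1°.
Band runs from +157.5° eastward to -153.4°, crossing the antimeridian.

49.1°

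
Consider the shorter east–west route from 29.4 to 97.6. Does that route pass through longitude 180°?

No

Signed shortest Δλ = ((97.6 − 29.4 + 180) mod 360) − 180 = 68.2°.
Going east by 68.2° from +29.4° reaches +97.6° without touching 180°.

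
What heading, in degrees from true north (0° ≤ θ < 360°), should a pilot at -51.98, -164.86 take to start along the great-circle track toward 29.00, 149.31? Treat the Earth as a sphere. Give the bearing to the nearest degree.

Δλ = 149.31 − -164.86 = 314.17°; wrapped into (−180°, 180°]: -45.83°.
θ = atan2( sin Δλ · cos φ₂ , cos φ₁ · sin φ₂ − sin φ₁ · cos φ₂ · cos Δλ )
  = atan2(-0.62734, 0.77872) = -38.855° → normalised to [0°, 360°): 321.145°.

321°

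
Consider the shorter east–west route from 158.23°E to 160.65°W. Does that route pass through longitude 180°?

Yes

Naïve |-160.65 − 158.23| = 318.88° > 180°, so the shorter arc goes the other way round — across 180°.
Signed shortest Δλ = ((-160.65 − 158.23 + 180) mod 360) − 180 = 41.12°.
Going east by 41.12° from +158.23° passes through 180° before reaching -160.65°.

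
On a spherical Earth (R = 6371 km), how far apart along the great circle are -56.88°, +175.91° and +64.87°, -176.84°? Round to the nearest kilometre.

13552 km

Δλ = -176.84 − 175.91 = -352.75°; wrapped into (−180°, 180°]: 7.25°.
Δφ = 64.87 − -56.88 = 121.75°.
a = sin²(Δφ/2) + cos φ₁ · cos φ₂ · sin²(Δλ/2) = 0.764035.
c = 2·atan2(√a, √(1−a)) = 2.12712 rad → d = 6371·c ≈ 13551.89 km.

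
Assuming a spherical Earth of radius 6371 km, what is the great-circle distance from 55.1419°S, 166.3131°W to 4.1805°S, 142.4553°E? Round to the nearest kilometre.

Δλ = 142.4553 − -166.3131 = 308.7684°; wrapped into (−180°, 180°]: -51.2316°.
Δφ = -4.1805 − -55.1419 = 50.9614°.
a = sin²(Δφ/2) + cos φ₁ · cos φ₂ · sin²(Δλ/2) = 0.291623.
c = 2·atan2(√a, √(1−a)) = 1.14093 rad → d = 6371·c ≈ 7268.84 km.

7269 km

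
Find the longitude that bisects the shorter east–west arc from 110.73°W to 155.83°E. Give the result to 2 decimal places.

157.45°W

Signed shortest Δλ from -110.73° to +155.83° is -93.44°.
Midpoint longitude = -110.73° + (-93.44°)/2 = -110.73° − 46.72° = -157.45°.
(The naïve average (-110.73 + +155.83)/2 = 22.55° is on the wrong side of the globe.)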